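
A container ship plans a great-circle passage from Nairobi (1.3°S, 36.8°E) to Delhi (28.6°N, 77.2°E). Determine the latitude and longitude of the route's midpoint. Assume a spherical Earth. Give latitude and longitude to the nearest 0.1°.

≈ (14.5°N, 55.6°E)

Convert each endpoint to a unit vector on the sphere (x = cos φ cos λ, y = cos φ sin λ, z = sin φ).
The central angle between the endpoints is δ = arccos(p₁·p₂) ≈ 0.853 rad (48.9°).
Interpolate at f = 1/2 with slerp weights a = sin((1−f)δ)/sin δ ≈ 0.549, b = sin(fδ)/sin δ ≈ 0.549.
p = a·p₁ + b·p₂ ≈ (0.546, 0.799, 0.250); φ = arcsin(p_z) ≈ 14.50°, λ = atan2(p_y, p_x) ≈ 55.63°.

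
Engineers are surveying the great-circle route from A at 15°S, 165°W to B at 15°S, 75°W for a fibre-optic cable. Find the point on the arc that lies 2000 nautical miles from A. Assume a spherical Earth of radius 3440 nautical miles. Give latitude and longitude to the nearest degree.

≈ 20°S, 130°W

Convert each endpoint to a unit vector on the sphere (x = cos φ cos λ, y = cos φ sin λ, z = sin φ).
The central angle between the endpoints is δ = arccos(p₁·p₂) ≈ 1.504 rad (86.2°). The total great-circle distance is δ·R ≈ 1.504 × 3440 ≈ 5173 nmi, so the target fraction is f = 2000/5173 ≈ 0.387.
Interpolate at f ≈ 0.387 with slerp weights a = sin((1−f)δ)/sin δ ≈ 0.799, b = sin(fδ)/sin δ ≈ 0.550.
p = a·p₁ + b·p₂ ≈ (-0.608, -0.713, -0.349); φ = arcsin(p_z) ≈ -20.44°, λ = atan2(p_y, p_x) ≈ -130.43°.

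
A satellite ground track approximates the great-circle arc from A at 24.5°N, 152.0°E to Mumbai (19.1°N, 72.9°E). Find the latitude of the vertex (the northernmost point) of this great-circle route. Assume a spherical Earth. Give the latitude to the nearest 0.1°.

The great circle lies in the plane with unit normal n̂ = (p₁ × p₂)/|p₁ × p₂|.
Here n̂_z ≈ -0.885; the vertex latitude is φ_max = arccos|n̂_z| ≈ 27.8°.

≈ 27.8°N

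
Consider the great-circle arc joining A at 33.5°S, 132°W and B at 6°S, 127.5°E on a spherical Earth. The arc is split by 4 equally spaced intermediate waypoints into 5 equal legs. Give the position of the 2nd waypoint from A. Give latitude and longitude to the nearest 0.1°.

≈ 32.1°S, 177.7°W

The haversine formula gives a central angle δ ≈ 1.664 rad (95.4°) between the endpoints.
Interpolate at f = 2/5 with slerp weights a = sin((1−f)δ)/sin δ ≈ 0.844, b = sin(fδ)/sin δ ≈ 0.620.
p = a·p₁ + b·p₂ ≈ (-0.847, -0.034, -0.531); φ = arcsin(p_z) ≈ -32.07°, λ = atan2(p_y, p_x) ≈ -177.71°.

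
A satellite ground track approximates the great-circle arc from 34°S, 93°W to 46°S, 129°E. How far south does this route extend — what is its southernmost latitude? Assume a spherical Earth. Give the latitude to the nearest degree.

≈ 67°S

The great circle lies in the plane with unit normal n̂ = (p₁ × p₂)/|p₁ × p₂|.
Here n̂_z ≈ -0.385; the vertex latitude is φ_max = arccos|n̂_z| ≈ 67.3°.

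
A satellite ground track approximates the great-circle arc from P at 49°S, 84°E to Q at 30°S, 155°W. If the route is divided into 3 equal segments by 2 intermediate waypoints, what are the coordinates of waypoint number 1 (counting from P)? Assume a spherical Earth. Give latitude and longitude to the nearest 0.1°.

≈ 60.7°S, 130.3°E

Convert each endpoint to a unit vector on the sphere (x = cos φ cos λ, y = cos φ sin λ, z = sin φ).
The central angle between the endpoints is δ = arccos(p₁·p₂) ≈ 1.486 rad (85.1°).
Interpolate at f = 1/3 with slerp weights a = sin((1−f)δ)/sin δ ≈ 0.839, b = sin(fδ)/sin δ ≈ 0.477.
p = a·p₁ + b·p₂ ≈ (-0.317, 0.373, -0.872); φ = arcsin(p_z) ≈ -60.69°, λ = atan2(p_y, p_x) ≈ 130.34°.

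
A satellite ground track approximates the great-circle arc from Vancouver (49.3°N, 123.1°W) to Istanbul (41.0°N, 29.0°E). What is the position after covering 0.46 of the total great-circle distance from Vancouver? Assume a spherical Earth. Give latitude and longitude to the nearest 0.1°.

≈ 76.6°N, 45.0°W

Write both endpoints as unit vectors p₁, p₂ with components (cos φ cos λ, cos φ sin λ, sin φ).
The central angle between the endpoints is δ = arccos(p₁·p₂) ≈ 1.508 rad (86.4°).
Interpolate at f = 0.46 with slerp weights a = sin((1−f)δ)/sin δ ≈ 0.729, b = sin(fδ)/sin δ ≈ 0.641.
p = a·p₁ + b·p₂ ≈ (0.163, -0.164, 0.973); φ = arcsin(p_z) ≈ 76.63°, λ = atan2(p_y, p_x) ≈ -45.05°.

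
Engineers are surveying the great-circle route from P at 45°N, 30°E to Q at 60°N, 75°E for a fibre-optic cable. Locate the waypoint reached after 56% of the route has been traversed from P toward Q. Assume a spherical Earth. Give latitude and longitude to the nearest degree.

The haversine formula gives a central angle δ ≈ 0.531 rad (30.4°) between the endpoints.
Interpolate at f = 0.56 with slerp weights a = sin((1−f)δ)/sin δ ≈ 0.457, b = sin(fδ)/sin δ ≈ 0.579.
p = a·p₁ + b·p₂ ≈ (0.355, 0.441, 0.824); φ = arcsin(p_z) ≈ 55.52°, λ = atan2(p_y, p_x) ≈ 51.18°.

≈ 56°N, 51°E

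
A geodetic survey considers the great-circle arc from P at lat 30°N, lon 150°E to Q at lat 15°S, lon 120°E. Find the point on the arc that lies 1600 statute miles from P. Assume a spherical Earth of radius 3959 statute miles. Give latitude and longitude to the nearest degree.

From cos δ = sin φ₁ sin φ₂ + cos φ₁ cos φ₂ cos Δλ, the central angle is δ ≈ 0.933 rad (53.5°). The total great-circle distance is δ·R ≈ 0.933 × 3959 ≈ 3696 mi, so the target fraction is f = 1600/3696 ≈ 0.433.
Interpolate at f ≈ 0.433 with slerp weights a = sin((1−f)δ)/sin δ ≈ 0.628, b = sin(fδ)/sin δ ≈ 0.489.
p = a·p₁ + b·p₂ ≈ (-0.708, 0.681, 0.188); φ = arcsin(p_z) ≈ 10.81°, λ = atan2(p_y, p_x) ≈ 136.08°.

≈ lat 11°N, lon 136°E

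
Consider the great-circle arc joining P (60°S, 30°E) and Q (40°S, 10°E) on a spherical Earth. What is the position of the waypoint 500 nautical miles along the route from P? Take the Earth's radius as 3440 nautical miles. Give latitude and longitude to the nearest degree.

≈ (53°S, 21°E)

From cos δ = sin φ₁ sin φ₂ + cos φ₁ cos φ₂ cos Δλ, the central angle is δ ≈ 0.411 rad (23.6°). The total great-circle distance is δ·R ≈ 0.411 × 3440 ≈ 1415 nmi, so the target fraction is f = 500/1415 ≈ 0.353.
Interpolate at f ≈ 0.353 with slerp weights a = sin((1−f)δ)/sin δ ≈ 0.657, b = sin(fδ)/sin δ ≈ 0.362.
p = a·p₁ + b·p₂ ≈ (0.558, 0.213, -0.802); φ = arcsin(p_z) ≈ -53.34°, λ = atan2(p_y, p_x) ≈ 20.85°.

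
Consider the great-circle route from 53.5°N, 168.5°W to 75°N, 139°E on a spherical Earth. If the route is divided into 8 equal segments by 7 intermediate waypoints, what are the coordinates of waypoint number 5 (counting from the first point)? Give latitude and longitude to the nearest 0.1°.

≈ 69.0°N, 169.9°E

Write both endpoints as unit vectors p₁, p₂ with components (cos φ cos λ, cos φ sin λ, sin φ).
The central angle between the endpoints is δ = arccos(p₁·p₂) ≈ 0.515 rad (29.5°).
Interpolate at f = 5/8 with slerp weights a = sin((1−f)δ)/sin δ ≈ 0.390, b = sin(fδ)/sin δ ≈ 0.642.
p = a·p₁ + b·p₂ ≈ (-0.353, 0.063, 0.934); φ = arcsin(p_z) ≈ 69.01°, λ = atan2(p_y, p_x) ≈ 169.89°.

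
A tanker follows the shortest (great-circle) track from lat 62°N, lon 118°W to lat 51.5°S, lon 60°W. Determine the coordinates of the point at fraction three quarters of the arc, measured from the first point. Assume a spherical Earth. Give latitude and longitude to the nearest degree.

≈ lat 23°S, lon 75°W

Convert each endpoint to a unit vector on the sphere (x = cos φ cos λ, y = cos φ sin λ, z = sin φ).
The central angle between the endpoints is δ = arccos(p₁·p₂) ≈ 2.137 rad (122.4°).
Interpolate at f = 3/4 with slerp weights a = sin((1−f)δ)/sin δ ≈ 0.603, b = sin(fδ)/sin δ ≈ 1.184.
p = a·p₁ + b·p₂ ≈ (0.236, -0.888, -0.394); φ = arcsin(p_z) ≈ -23.21°, λ = atan2(p_y, p_x) ≈ -75.15°.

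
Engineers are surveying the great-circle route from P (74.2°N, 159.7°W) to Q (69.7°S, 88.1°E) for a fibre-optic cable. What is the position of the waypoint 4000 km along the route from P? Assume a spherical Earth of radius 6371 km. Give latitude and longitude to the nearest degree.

≈ (46°N, 149°E)

From cos δ = sin φ₁ sin φ₂ + cos φ₁ cos φ₂ cos Δλ, the central angle is δ ≈ 2.788 rad (159.7°). The total great-circle distance is δ·R ≈ 2.788 × 6371 ≈ 17763 km, so the target fraction is f = 4000/17763 ≈ 0.225.
Interpolate at f ≈ 0.225 with slerp weights a = sin((1−f)δ)/sin δ ≈ 2.401, b = sin(fδ)/sin δ ≈ 1.697.
p = a·p₁ + b·p₂ ≈ (-0.594, 0.361, 0.719); φ = arcsin(p_z) ≈ 45.97°, λ = atan2(p_y, p_x) ≈ 148.66°.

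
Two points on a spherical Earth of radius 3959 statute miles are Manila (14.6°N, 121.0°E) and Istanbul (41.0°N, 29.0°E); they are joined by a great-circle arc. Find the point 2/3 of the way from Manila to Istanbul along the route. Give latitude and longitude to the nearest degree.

The haversine formula gives a central angle δ ≈ 1.430 rad (82.0°) between the endpoints.
Interpolate at f = 2/3 with slerp weights a = sin((1−f)δ)/sin δ ≈ 0.464, b = sin(fδ)/sin δ ≈ 0.824.
p = a·p₁ + b·p₂ ≈ (0.313, 0.686, 0.657); φ = arcsin(p_z) ≈ 41.09°, λ = atan2(p_y, p_x) ≈ 65.49°.

≈ (41°N, 65°E)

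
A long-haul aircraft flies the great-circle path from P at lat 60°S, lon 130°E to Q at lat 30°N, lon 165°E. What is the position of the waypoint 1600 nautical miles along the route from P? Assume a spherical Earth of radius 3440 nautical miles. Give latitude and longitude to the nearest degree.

Write both endpoints as unit vectors p₁, p₂ with components (cos φ cos λ, cos φ sin λ, sin φ).
The central angle between the endpoints is δ = arccos(p₁·p₂) ≈ 1.649 rad (94.5°). The total great-circle distance is δ·R ≈ 1.649 × 3440 ≈ 5673 nmi, so the target fraction is f = 1600/5673 ≈ 0.282.
Interpolate at f ≈ 0.282 with slerp weights a = sin((1−f)δ)/sin δ ≈ 0.929, b = sin(fδ)/sin δ ≈ 0.450.
p = a·p₁ + b·p₂ ≈ (-0.675, 0.457, -0.580); φ = arcsin(p_z) ≈ -35.42°, λ = atan2(p_y, p_x) ≈ 145.92°.

≈ lat 35°S, lon 146°E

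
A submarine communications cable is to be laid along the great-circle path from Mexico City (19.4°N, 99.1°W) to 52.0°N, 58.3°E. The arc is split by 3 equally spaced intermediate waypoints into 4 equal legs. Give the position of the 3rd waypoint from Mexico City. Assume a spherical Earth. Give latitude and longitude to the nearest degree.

≈ 74°N, 22°E

Write both endpoints as unit vectors p₁, p₂ with components (cos φ cos λ, cos φ sin λ, sin φ).
The central angle between the endpoints is δ = arccos(p₁·p₂) ≈ 1.849 rad (105.9°).
Interpolate at f = 3/4 with slerp weights a = sin((1−f)δ)/sin δ ≈ 0.464, b = sin(fδ)/sin δ ≈ 1.022.
p = a·p₁ + b·p₂ ≈ (0.262, 0.104, 0.960); φ = arcsin(p_z) ≈ 73.66°, λ = atan2(p_y, p_x) ≈ 21.61°.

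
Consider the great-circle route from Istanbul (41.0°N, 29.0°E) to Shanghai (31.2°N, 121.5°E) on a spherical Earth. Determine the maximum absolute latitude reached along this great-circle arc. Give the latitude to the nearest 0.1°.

The great circle lies in the plane with unit normal n̂ = (p₁ × p₂)/|p₁ × p₂|.
Here n̂_z ≈ +0.679; the vertex latitude is φ_max = arccos|n̂_z| ≈ 47.3°.
Check via Clairaut: cos φ_max = |cos φ₁| · sin C = cos(41.0°)·sin(64.1°) ≈ 0.679, again giving ≈ 47.3°.

≈ 47.3°N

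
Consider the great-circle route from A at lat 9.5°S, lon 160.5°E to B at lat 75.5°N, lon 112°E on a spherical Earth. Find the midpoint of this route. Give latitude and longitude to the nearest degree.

≈ lat 35°N, lon 151°E

Write both endpoints as unit vectors p₁, p₂ with components (cos φ cos λ, cos φ sin λ, sin φ).
The central angle between the endpoints is δ = arccos(p₁·p₂) ≈ 1.567 rad (89.8°).
Interpolate at f = 1/2 with slerp weights a = sin((1−f)δ)/sin δ ≈ 0.706, b = sin(fδ)/sin δ ≈ 0.706.
p = a·p₁ + b·p₂ ≈ (-0.722, 0.396, 0.567); φ = arcsin(p_z) ≈ 34.53°, λ = atan2(p_y, p_x) ≈ 151.26°.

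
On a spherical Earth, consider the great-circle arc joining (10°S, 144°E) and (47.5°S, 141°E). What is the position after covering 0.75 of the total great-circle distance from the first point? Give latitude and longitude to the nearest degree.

From cos δ = sin φ₁ sin φ₂ + cos φ₁ cos φ₂ cos Δλ, the central angle is δ ≈ 0.656 rad (37.6°).
Interpolate at f = 0.75 with slerp weights a = sin((1−f)δ)/sin δ ≈ 0.268, b = sin(fδ)/sin δ ≈ 0.774.
p = a·p₁ + b·p₂ ≈ (-0.620, 0.484, -0.617); φ = arcsin(p_z) ≈ -38.13°, λ = atan2(p_y, p_x) ≈ 142.00°.

≈ (38°S, 142°E)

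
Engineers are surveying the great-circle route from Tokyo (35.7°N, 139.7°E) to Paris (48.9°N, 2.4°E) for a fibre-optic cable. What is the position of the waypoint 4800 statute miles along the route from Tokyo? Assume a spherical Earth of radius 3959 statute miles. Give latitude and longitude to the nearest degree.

Write both endpoints as unit vectors p₁, p₂ with components (cos φ cos λ, cos φ sin λ, sin φ).
The central angle between the endpoints is δ = arccos(p₁·p₂) ≈ 1.523 rad (87.3°). The total great-circle distance is δ·R ≈ 1.523 × 3959 ≈ 6031 mi, so the target fraction is f = 4800/6031 ≈ 0.796.
Interpolate at f ≈ 0.796 with slerp weights a = sin((1−f)δ)/sin δ ≈ 0.306, b = sin(fδ)/sin δ ≈ 0.938.
p = a·p₁ + b·p₂ ≈ (0.426, 0.187, 0.885); φ = arcsin(p_z) ≈ 62.28°, λ = atan2(p_y, p_x) ≈ 23.66°.

≈ 62°N, 24°E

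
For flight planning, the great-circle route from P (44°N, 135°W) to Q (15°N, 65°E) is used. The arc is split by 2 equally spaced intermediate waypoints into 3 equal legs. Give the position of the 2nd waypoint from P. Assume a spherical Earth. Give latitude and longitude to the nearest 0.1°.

≈ (52.1°N, 81.8°E)

Convert each endpoint to a unit vector on the sphere (x = cos φ cos λ, y = cos φ sin λ, z = sin φ).
The central angle between the endpoints is δ = arccos(p₁·p₂) ≈ 2.064 rad (118.2°).
Interpolate at f = 2/3 with slerp weights a = sin((1−f)δ)/sin δ ≈ 0.721, b = sin(fδ)/sin δ ≈ 1.114.
p = a·p₁ + b·p₂ ≈ (0.088, 0.608, 0.789); φ = arcsin(p_z) ≈ 52.08°, λ = atan2(p_y, p_x) ≈ 81.77°.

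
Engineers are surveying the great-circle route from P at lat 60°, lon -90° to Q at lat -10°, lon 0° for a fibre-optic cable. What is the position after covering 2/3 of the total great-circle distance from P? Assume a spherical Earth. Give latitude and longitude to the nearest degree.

≈ lat 18°, lon -17°

From cos δ = sin φ₁ sin φ₂ + cos φ₁ cos φ₂ cos Δλ, the central angle is δ ≈ 1.722 rad (98.6°).
Interpolate at f = 2/3 with slerp weights a = sin((1−f)δ)/sin δ ≈ 0.549, b = sin(fδ)/sin δ ≈ 0.922.
p = a·p₁ + b·p₂ ≈ (0.908, -0.275, 0.315); φ = arcsin(p_z) ≈ 18.39°, λ = atan2(p_y, p_x) ≈ -16.82°.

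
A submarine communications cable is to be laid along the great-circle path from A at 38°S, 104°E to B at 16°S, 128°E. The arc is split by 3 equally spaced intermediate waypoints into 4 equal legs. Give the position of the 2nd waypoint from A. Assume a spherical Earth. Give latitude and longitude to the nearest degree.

Write both endpoints as unit vectors p₁, p₂ with components (cos φ cos λ, cos φ sin λ, sin φ).
The central angle between the endpoints is δ = arccos(p₁·p₂) ≈ 0.532 rad (30.5°).
Interpolate at f = 2/4 with slerp weights a = sin((1−f)δ)/sin δ ≈ 0.518, b = sin(fδ)/sin δ ≈ 0.518.
p = a·p₁ + b·p₂ ≈ (-0.405, 0.789, -0.462); φ = arcsin(p_z) ≈ -27.51°, λ = atan2(p_y, p_x) ≈ 117.21°.

≈ 28°S, 117°E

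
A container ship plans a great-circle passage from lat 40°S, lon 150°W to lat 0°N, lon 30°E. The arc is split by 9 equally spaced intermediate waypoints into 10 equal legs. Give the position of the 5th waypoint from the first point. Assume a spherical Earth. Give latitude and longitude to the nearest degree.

Convert each endpoint to a unit vector on the sphere (x = cos φ cos λ, y = cos φ sin λ, z = sin φ).
The central angle between the endpoints is δ = arccos(p₁·p₂) ≈ 2.443 rad (140.0°).
Interpolate at f = 5/10 with slerp weights a = sin((1−f)δ)/sin δ ≈ 1.462, b = sin(fδ)/sin δ ≈ 1.462.
p = a·p₁ + b·p₂ ≈ (0.296, 0.171, -0.940); φ = arcsin(p_z) ≈ -70.00°, λ = atan2(p_y, p_x) ≈ 30.00°.

≈ lat 70°S, lon 30°E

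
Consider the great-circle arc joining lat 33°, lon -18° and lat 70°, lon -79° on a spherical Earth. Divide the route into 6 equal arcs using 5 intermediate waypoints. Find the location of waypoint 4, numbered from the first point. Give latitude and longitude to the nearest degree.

The haversine formula gives a central angle δ ≈ 0.862 rad (49.4°) between the endpoints.
Interpolate at f = 4/6 with slerp weights a = sin((1−f)δ)/sin δ ≈ 0.373, b = sin(fδ)/sin δ ≈ 0.716.
p = a·p₁ + b·p₂ ≈ (0.344, -0.337, 0.876); φ = arcsin(p_z) ≈ 61.18°, λ = atan2(p_y, p_x) ≈ -44.38°.

≈ lat 61°, lon -44°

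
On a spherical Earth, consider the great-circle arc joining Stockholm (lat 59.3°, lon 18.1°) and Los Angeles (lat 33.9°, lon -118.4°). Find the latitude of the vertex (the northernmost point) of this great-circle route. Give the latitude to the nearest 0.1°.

The great circle lies in the plane with unit normal n̂ = (p₁ × p₂)/|p₁ × p₂|.
Here n̂_z ≈ -0.296; the vertex latitude is φ_max = arccos|n̂_z| ≈ 72.8°.

≈ 72.8°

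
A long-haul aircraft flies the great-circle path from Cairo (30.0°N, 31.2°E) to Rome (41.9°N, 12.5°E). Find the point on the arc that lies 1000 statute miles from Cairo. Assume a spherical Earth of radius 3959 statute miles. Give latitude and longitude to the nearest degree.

≈ 39°N, 18°E

Convert each endpoint to a unit vector on the sphere (x = cos φ cos λ, y = cos φ sin λ, z = sin φ).
The central angle between the endpoints is δ = arccos(p₁·p₂) ≈ 0.335 rad (19.2°). The total great-circle distance is δ·R ≈ 0.335 × 3959 ≈ 1325 mi, so the target fraction is f = 1000/1325 ≈ 0.754.
Interpolate at f ≈ 0.754 with slerp weights a = sin((1−f)δ)/sin δ ≈ 0.250, b = sin(fδ)/sin δ ≈ 0.761.
p = a·p₁ + b·p₂ ≈ (0.738, 0.235, 0.633); φ = arcsin(p_z) ≈ 39.26°, λ = atan2(p_y, p_x) ≈ 17.64°.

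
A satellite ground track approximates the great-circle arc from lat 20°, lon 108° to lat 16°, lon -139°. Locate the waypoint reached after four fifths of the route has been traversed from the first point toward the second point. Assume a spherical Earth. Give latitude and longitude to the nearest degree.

≈ lat 24°, lon -160°

Write both endpoints as unit vectors p₁, p₂ with components (cos φ cos λ, cos φ sin λ, sin φ).
The central angle between the endpoints is δ = arccos(p₁·p₂) ≈ 1.832 rad (105.0°).
Interpolate at f = 4/5 with slerp weights a = sin((1−f)δ)/sin δ ≈ 0.371, b = sin(fδ)/sin δ ≈ 1.030.
p = a·p₁ + b·p₂ ≈ (-0.855, -0.318, 0.411); φ = arcsin(p_z) ≈ 24.25°, λ = atan2(p_y, p_x) ≈ -159.61°.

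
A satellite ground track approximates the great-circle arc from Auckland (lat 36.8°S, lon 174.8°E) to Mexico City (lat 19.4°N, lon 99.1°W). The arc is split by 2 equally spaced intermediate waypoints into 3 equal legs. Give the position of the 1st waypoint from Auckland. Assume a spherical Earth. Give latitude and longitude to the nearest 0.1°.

Convert each endpoint to a unit vector on the sphere (x = cos φ cos λ, y = cos φ sin λ, z = sin φ).
The central angle between the endpoints is δ = arccos(p₁·p₂) ≈ 1.719 rad (98.5°).
Interpolate at f = 1/3 with slerp weights a = sin((1−f)δ)/sin δ ≈ 0.921, b = sin(fδ)/sin δ ≈ 0.548.
p = a·p₁ + b·p₂ ≈ (-0.816, -0.444, -0.370); φ = arcsin(p_z) ≈ -21.70°, λ = atan2(p_y, p_x) ≈ -151.48°.

≈ lat 21.7°S, lon 151.5°W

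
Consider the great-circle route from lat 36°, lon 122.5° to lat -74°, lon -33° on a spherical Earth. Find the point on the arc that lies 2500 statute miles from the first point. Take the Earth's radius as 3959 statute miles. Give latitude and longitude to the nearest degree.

Write both endpoints as unit vectors p₁, p₂ with components (cos φ cos λ, cos φ sin λ, sin φ).
The central angle between the endpoints is δ = arccos(p₁·p₂) ≈ 2.446 rad (140.2°). The total great-circle distance is δ·R ≈ 2.446 × 3959 ≈ 9685 mi, so the target fraction is f = 2500/9685 ≈ 0.258.
Interpolate at f ≈ 0.258 with slerp weights a = sin((1−f)δ)/sin δ ≈ 1.515, b = sin(fδ)/sin δ ≈ 0.922.
p = a·p₁ + b·p₂ ≈ (-0.445, 0.895, 0.005); φ = arcsin(p_z) ≈ 0.26°, λ = atan2(p_y, p_x) ≈ 116.45°.

≈ lat 0°, lon 116°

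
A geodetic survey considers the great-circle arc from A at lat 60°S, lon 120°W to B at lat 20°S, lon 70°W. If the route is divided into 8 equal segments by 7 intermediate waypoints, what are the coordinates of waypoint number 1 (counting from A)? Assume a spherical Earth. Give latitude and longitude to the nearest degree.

From cos δ = sin φ₁ sin φ₂ + cos φ₁ cos φ₂ cos Δλ, the central angle is δ ≈ 0.930 rad (53.3°).
Interpolate at f = 1/8 with slerp weights a = sin((1−f)δ)/sin δ ≈ 0.907, b = sin(fδ)/sin δ ≈ 0.145.
p = a·p₁ + b·p₂ ≈ (-0.180, -0.520, -0.835); φ = arcsin(p_z) ≈ -56.59°, λ = atan2(p_y, p_x) ≈ -109.10°.

≈ lat 57°S, lon 109°W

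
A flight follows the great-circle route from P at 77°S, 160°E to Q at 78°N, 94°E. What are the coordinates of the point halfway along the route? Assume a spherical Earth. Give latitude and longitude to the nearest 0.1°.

≈ 0.6°N, 128.5°E

Write both endpoints as unit vectors p₁, p₂ with components (cos φ cos λ, cos φ sin λ, sin φ).
The central angle between the endpoints is δ = arccos(p₁·p₂) ≈ 2.776 rad (159.1°).
Interpolate at f = 1/2 with slerp weights a = sin((1−f)δ)/sin δ ≈ 2.754, b = sin(fδ)/sin δ ≈ 2.754.
p = a·p₁ + b·p₂ ≈ (-0.622, 0.783, 0.010); φ = arcsin(p_z) ≈ 0.60°, λ = atan2(p_y, p_x) ≈ 128.46°.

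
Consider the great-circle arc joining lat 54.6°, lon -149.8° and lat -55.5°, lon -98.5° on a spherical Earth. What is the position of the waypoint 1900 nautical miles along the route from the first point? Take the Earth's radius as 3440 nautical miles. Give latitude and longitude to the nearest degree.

Write both endpoints as unit vectors p₁, p₂ with components (cos φ cos λ, cos φ sin λ, sin φ).
The central angle between the endpoints is δ = arccos(p₁·p₂) ≈ 2.056 rad (117.8°). The total great-circle distance is δ·R ≈ 2.056 × 3440 ≈ 7074 nmi, so the target fraction is f = 1900/7074 ≈ 0.269.
Interpolate at f ≈ 0.269 with slerp weights a = sin((1−f)δ)/sin δ ≈ 1.128, b = sin(fδ)/sin δ ≈ 0.593.
p = a·p₁ + b·p₂ ≈ (-0.614, -0.661, 0.431); φ = arcsin(p_z) ≈ 25.51°, λ = atan2(p_y, p_x) ≈ -132.91°.

≈ lat 26°, lon -133°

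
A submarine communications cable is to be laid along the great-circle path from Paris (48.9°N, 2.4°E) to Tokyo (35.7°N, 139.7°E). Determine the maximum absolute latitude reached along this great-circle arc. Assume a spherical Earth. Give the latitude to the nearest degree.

≈ 69°N

The great circle lies in the plane with unit normal n̂ = (p₁ × p₂)/|p₁ × p₂|.
Here n̂_z ≈ +0.362; the vertex latitude is φ_max = arccos|n̂_z| ≈ 68.7°.
Check via Clairaut: cos φ_max = |cos φ₁| · sin C = cos(48.9°)·sin(33.5°) ≈ 0.362, again giving ≈ 68.7°.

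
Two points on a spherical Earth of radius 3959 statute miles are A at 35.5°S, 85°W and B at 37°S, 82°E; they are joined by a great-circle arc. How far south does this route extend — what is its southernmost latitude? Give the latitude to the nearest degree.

≈ 81°S

The great circle lies in the plane with unit normal n̂ = (p₁ × p₂)/|p₁ × p₂|.
Here n̂_z ≈ +0.153; the vertex latitude is φ_max = arccos|n̂_z| ≈ 81.2°.
Check via Clairaut: cos φ_max = |cos φ₁| · sin C = cos(35.5°)·sin(169.2°) ≈ 0.153, again giving ≈ 81.2°.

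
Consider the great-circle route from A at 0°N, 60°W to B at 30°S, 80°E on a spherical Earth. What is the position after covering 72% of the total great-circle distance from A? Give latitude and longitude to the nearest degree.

≈ 42°S, 36°E

Write both endpoints as unit vectors p₁, p₂ with components (cos φ cos λ, cos φ sin λ, sin φ).
The central angle between the endpoints is δ = arccos(p₁·p₂) ≈ 2.296 rad (131.6°).
Interpolate at f = 0.72 with slerp weights a = sin((1−f)δ)/sin δ ≈ 0.801, b = sin(fδ)/sin δ ≈ 1.332.
p = a·p₁ + b·p₂ ≈ (0.601, 0.442, -0.666); φ = arcsin(p_z) ≈ -41.76°, λ = atan2(p_y, p_x) ≈ 36.34°.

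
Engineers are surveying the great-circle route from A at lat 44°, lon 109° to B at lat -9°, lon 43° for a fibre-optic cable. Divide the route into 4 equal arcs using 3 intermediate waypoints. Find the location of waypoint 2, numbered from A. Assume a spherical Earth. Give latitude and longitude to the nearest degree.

≈ lat 21°, lon 70°

From cos δ = sin φ₁ sin φ₂ + cos φ₁ cos φ₂ cos Δλ, the central angle is δ ≈ 1.389 rad (79.6°).
Interpolate at f = 2/4 with slerp weights a = sin((1−f)δ)/sin δ ≈ 0.651, b = sin(fδ)/sin δ ≈ 0.651.
p = a·p₁ + b·p₂ ≈ (0.318, 0.881, 0.350); φ = arcsin(p_z) ≈ 20.51°, λ = atan2(p_y, p_x) ≈ 70.17°.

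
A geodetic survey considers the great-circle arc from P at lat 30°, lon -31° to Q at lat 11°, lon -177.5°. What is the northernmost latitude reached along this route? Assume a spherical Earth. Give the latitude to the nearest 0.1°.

The great circle lies in the plane with unit normal n̂ = (p₁ × p₂)/|p₁ × p₂|.
Here n̂_z ≈ -0.594; the vertex latitude is φ_max = arccos|n̂_z| ≈ 53.5°.
Check via Clairaut: cos φ_max = |cos φ₁| · sin C = cos(30.0°)·sin(43.3°) ≈ 0.594, again giving ≈ 53.5°.

≈ 53.5°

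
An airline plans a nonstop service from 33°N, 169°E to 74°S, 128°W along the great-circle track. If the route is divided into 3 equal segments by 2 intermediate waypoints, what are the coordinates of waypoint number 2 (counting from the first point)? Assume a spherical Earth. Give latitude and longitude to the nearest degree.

Write both endpoints as unit vectors p₁, p₂ with components (cos φ cos λ, cos φ sin λ, sin φ).
The central angle between the endpoints is δ = arccos(p₁·p₂) ≈ 2.003 rad (114.7°).
Interpolate at f = 2/3 with slerp weights a = sin((1−f)δ)/sin δ ≈ 0.682, b = sin(fδ)/sin δ ≈ 1.071.
p = a·p₁ + b·p₂ ≈ (-0.743, -0.123, -0.658); φ = arcsin(p_z) ≈ -41.14°, λ = atan2(p_y, p_x) ≈ -170.56°.

≈ 41°S, 171°W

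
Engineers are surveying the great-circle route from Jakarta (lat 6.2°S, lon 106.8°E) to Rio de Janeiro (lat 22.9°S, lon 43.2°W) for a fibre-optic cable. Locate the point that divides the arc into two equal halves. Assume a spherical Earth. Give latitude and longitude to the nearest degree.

The haversine formula gives a central angle δ ≈ 2.420 rad (138.7°) between the endpoints.
Interpolate at f = 1/2 with slerp weights a = sin((1−f)δ)/sin δ ≈ 1.417, b = sin(fδ)/sin δ ≈ 1.417.
p = a·p₁ + b·p₂ ≈ (0.544, 0.455, -0.705); φ = arcsin(p_z) ≈ -44.79°, λ = atan2(p_y, p_x) ≈ 39.89°.

≈ lat 45°S, lon 40°E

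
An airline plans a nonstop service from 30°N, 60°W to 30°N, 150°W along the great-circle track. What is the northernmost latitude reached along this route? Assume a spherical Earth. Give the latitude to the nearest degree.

The great circle lies in the plane with unit normal n̂ = (p₁ × p₂)/|p₁ × p₂|.
Here n̂_z ≈ -0.775; the vertex latitude is φ_max = arccos|n̂_z| ≈ 39.2°.

≈ 39°N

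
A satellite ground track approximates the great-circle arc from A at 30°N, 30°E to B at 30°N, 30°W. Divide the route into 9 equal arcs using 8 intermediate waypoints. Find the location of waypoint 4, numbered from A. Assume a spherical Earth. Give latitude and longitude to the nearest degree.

≈ 34°N, 3°E

Write both endpoints as unit vectors p₁, p₂ with components (cos φ cos λ, cos φ sin λ, sin φ).
The central angle between the endpoints is δ = arccos(p₁·p₂) ≈ 0.896 rad (51.3°).
Interpolate at f = 4/9 with slerp weights a = sin((1−f)δ)/sin δ ≈ 0.611, b = sin(fδ)/sin δ ≈ 0.497.
p = a·p₁ + b·p₂ ≈ (0.831, 0.050, 0.554); φ = arcsin(p_z) ≈ 33.64°, λ = atan2(p_y, p_x) ≈ 3.43°.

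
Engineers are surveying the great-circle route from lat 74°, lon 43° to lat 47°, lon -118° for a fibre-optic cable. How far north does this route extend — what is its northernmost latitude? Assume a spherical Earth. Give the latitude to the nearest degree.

≈ 86°

The great circle lies in the plane with unit normal n̂ = (p₁ × p₂)/|p₁ × p₂|.
Here n̂_z ≈ -0.072; the vertex latitude is φ_max = arccos|n̂_z| ≈ 85.9°.
Check via Clairaut: cos φ_max = |cos φ₁| · sin C = cos(74.0°)·sin(15.1°) ≈ 0.072, again giving ≈ 85.9°.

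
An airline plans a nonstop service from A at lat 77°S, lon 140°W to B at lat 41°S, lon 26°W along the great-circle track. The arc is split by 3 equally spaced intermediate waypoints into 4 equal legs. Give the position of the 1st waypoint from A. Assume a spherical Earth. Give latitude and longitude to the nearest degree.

≈ lat 77°S, lon 75°W

Convert each endpoint to a unit vector on the sphere (x = cos φ cos λ, y = cos φ sin λ, z = sin φ).
The central angle between the endpoints is δ = arccos(p₁·p₂) ≈ 0.964 rad (55.2°).
Interpolate at f = 1/4 with slerp weights a = sin((1−f)δ)/sin δ ≈ 0.805, b = sin(fδ)/sin δ ≈ 0.291.
p = a·p₁ + b·p₂ ≈ (0.058, -0.213, -0.975); φ = arcsin(p_z) ≈ -77.27°, λ = atan2(p_y, p_x) ≈ -74.67°.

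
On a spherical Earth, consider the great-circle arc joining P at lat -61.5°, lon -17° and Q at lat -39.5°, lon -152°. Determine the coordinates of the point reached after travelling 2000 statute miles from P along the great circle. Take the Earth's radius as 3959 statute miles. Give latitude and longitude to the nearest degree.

Write both endpoints as unit vectors p₁, p₂ with components (cos φ cos λ, cos φ sin λ, sin φ).
The central angle between the endpoints is δ = arccos(p₁·p₂) ≈ 1.268 rad (72.6°). The total great-circle distance is δ·R ≈ 1.268 × 3959 ≈ 5018 mi, so the target fraction is f = 2000/5018 ≈ 0.399.
Interpolate at f ≈ 0.399 with slerp weights a = sin((1−f)δ)/sin δ ≈ 0.724, b = sin(fδ)/sin δ ≈ 0.507.
p = a·p₁ + b·p₂ ≈ (-0.015, -0.285, -0.959); φ = arcsin(p_z) ≈ -73.44°, λ = atan2(p_y, p_x) ≈ -93.07°.

≈ lat -73°, lon -93°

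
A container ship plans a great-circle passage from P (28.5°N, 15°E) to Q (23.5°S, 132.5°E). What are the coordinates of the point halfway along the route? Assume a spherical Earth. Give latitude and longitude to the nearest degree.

≈ (5°N, 76°E)

Convert each endpoint to a unit vector on the sphere (x = cos φ cos λ, y = cos φ sin λ, z = sin φ).
The central angle between the endpoints is δ = arccos(p₁·p₂) ≈ 2.168 rad (124.2°).
Interpolate at f = 1/2 with slerp weights a = sin((1−f)δ)/sin δ ≈ 1.069, b = sin(fδ)/sin δ ≈ 1.069.
p = a·p₁ + b·p₂ ≈ (0.245, 0.966, 0.084); φ = arcsin(p_z) ≈ 4.81°, λ = atan2(p_y, p_x) ≈ 75.76°.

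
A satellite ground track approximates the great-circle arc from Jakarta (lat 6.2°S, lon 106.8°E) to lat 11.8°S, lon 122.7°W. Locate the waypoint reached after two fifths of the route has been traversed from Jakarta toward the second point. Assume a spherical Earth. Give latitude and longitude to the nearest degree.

≈ lat 19°S, lon 158°E

Convert each endpoint to a unit vector on the sphere (x = cos φ cos λ, y = cos φ sin λ, z = sin φ).
The central angle between the endpoints is δ = arccos(p₁·p₂) ≈ 2.227 rad (127.6°).
Interpolate at f = 2/5 with slerp weights a = sin((1−f)δ)/sin δ ≈ 1.227, b = sin(fδ)/sin δ ≈ 0.981.
p = a·p₁ + b·p₂ ≈ (-0.871, 0.360, -0.333); φ = arcsin(p_z) ≈ -19.46°, λ = atan2(p_y, p_x) ≈ 157.56°.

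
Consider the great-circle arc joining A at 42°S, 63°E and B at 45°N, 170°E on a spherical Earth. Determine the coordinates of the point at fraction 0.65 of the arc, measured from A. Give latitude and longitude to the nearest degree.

Convert each endpoint to a unit vector on the sphere (x = cos φ cos λ, y = cos φ sin λ, z = sin φ).
The central angle between the endpoints is δ = arccos(p₁·p₂) ≈ 2.248 rad (128.8°).
Interpolate at f = 0.65 with slerp weights a = sin((1−f)δ)/sin δ ≈ 0.909, b = sin(fδ)/sin δ ≈ 1.276.
p = a·p₁ + b·p₂ ≈ (-0.582, 0.758, 0.294); φ = arcsin(p_z) ≈ 17.09°, λ = atan2(p_y, p_x) ≈ 127.49°.

≈ 17°N, 127°E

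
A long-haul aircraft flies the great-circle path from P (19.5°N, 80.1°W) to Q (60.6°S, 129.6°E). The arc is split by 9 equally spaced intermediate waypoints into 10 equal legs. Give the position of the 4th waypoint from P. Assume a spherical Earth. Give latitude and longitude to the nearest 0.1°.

≈ (31.0°S, 98.6°W)

The haversine formula gives a central angle δ ≈ 2.336 rad (133.9°) between the endpoints.
Interpolate at f = 4/10 with slerp weights a = sin((1−f)δ)/sin δ ≈ 1.367, b = sin(fδ)/sin δ ≈ 1.115.
p = a·p₁ + b·p₂ ≈ (-0.127, -0.847, -0.515); φ = arcsin(p_z) ≈ -31.02°, λ = atan2(p_y, p_x) ≈ -98.55°.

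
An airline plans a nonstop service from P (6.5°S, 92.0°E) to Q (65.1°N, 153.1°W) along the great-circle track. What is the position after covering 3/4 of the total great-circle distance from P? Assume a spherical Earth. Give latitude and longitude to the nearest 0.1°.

≈ (61.2°N, 146.3°E)

Convert each endpoint to a unit vector on the sphere (x = cos φ cos λ, y = cos φ sin λ, z = sin φ).
The central angle between the endpoints is δ = arccos(p₁·p₂) ≈ 1.853 rad (106.2°).
Interpolate at f = 3/4 with slerp weights a = sin((1−f)δ)/sin δ ≈ 0.465, b = sin(fδ)/sin δ ≈ 1.024.
p = a·p₁ + b·p₂ ≈ (-0.401, 0.267, 0.876); φ = arcsin(p_z) ≈ 61.21°, λ = atan2(p_y, p_x) ≈ 146.33°.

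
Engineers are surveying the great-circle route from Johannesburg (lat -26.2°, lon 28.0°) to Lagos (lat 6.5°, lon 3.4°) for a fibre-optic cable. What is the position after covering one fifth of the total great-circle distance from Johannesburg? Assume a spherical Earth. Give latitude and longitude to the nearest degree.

≈ lat -20°, lon 23°

Convert each endpoint to a unit vector on the sphere (x = cos φ cos λ, y = cos φ sin λ, z = sin φ).
The central angle between the endpoints is δ = arccos(p₁·p₂) ≈ 0.707 rad (40.5°).
Interpolate at f = 1/5 with slerp weights a = sin((1−f)δ)/sin δ ≈ 0.825, b = sin(fδ)/sin δ ≈ 0.217.
p = a·p₁ + b·p₂ ≈ (0.869, 0.360, -0.340); φ = arcsin(p_z) ≈ -19.86°, λ = atan2(p_y, p_x) ≈ 22.53°.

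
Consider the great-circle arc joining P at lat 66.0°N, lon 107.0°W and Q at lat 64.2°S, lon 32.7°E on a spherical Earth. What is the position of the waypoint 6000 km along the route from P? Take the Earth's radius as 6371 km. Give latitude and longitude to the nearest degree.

≈ lat 28°N, lon 44°W

Convert each endpoint to a unit vector on the sphere (x = cos φ cos λ, y = cos φ sin λ, z = sin φ).
The central angle between the endpoints is δ = arccos(p₁·p₂) ≈ 2.849 rad (163.2°). The total great-circle distance is δ·R ≈ 2.849 × 6371 ≈ 18151 km, so the target fraction is f = 6000/18151 ≈ 0.331.
Interpolate at f ≈ 0.331 with slerp weights a = sin((1−f)δ)/sin δ ≈ 3.272, b = sin(fδ)/sin δ ≈ 2.803.
p = a·p₁ + b·p₂ ≈ (0.638, -0.614, 0.466); φ = arcsin(p_z) ≈ 27.76°, λ = atan2(p_y, p_x) ≈ -43.91°.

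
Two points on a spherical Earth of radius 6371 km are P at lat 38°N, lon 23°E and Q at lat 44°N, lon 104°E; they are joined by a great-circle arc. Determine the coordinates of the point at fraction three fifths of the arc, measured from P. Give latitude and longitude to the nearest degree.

Write both endpoints as unit vectors p₁, p₂ with components (cos φ cos λ, cos φ sin λ, sin φ).
The central angle between the endpoints is δ = arccos(p₁·p₂) ≈ 1.028 rad (58.9°).
Interpolate at f = 3/5 with slerp weights a = sin((1−f)δ)/sin δ ≈ 0.467, b = sin(fδ)/sin δ ≈ 0.676.
p = a·p₁ + b·p₂ ≈ (0.221, 0.615, 0.757); φ = arcsin(p_z) ≈ 49.17°, λ = atan2(p_y, p_x) ≈ 70.24°.

≈ lat 49°N, lon 70°E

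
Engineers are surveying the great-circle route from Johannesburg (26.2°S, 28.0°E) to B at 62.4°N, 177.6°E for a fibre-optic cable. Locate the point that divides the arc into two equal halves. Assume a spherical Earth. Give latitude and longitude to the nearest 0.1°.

Write both endpoints as unit vectors p₁, p₂ with components (cos φ cos λ, cos φ sin λ, sin φ).
The central angle between the endpoints is δ = arccos(p₁·p₂) ≈ 2.419 rad (138.6°).
Interpolate at f = 1/2 with slerp weights a = sin((1−f)δ)/sin δ ≈ 1.414, b = sin(fδ)/sin δ ≈ 1.414.
p = a·p₁ + b·p₂ ≈ (0.466, 0.623, 0.629); φ = arcsin(p_z) ≈ 38.95°, λ = atan2(p_y, p_x) ≈ 53.22°.

≈ 39.0°N, 53.2°E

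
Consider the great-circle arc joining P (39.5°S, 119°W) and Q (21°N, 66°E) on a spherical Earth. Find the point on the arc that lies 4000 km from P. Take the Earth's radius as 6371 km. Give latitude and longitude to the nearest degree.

≈ (72°S, 148°W)

Write both endpoints as unit vectors p₁, p₂ with components (cos φ cos λ, cos φ sin λ, sin φ).
The central angle between the endpoints is δ = arccos(p₁·p₂) ≈ 2.810 rad (161.0°). The total great-circle distance is δ·R ≈ 2.810 × 6371 ≈ 17904 km, so the target fraction is f = 4000/17904 ≈ 0.223.
Interpolate at f ≈ 0.223 with slerp weights a = sin((1−f)δ)/sin δ ≈ 2.516, b = sin(fδ)/sin δ ≈ 1.805.
p = a·p₁ + b·p₂ ≈ (-0.256, -0.159, -0.954); φ = arcsin(p_z) ≈ -72.48°, λ = atan2(p_y, p_x) ≈ -148.21°.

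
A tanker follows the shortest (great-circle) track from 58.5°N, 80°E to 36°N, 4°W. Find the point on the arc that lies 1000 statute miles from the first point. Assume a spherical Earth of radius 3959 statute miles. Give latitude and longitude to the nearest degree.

≈ 60°N, 52°E

Write both endpoints as unit vectors p₁, p₂ with components (cos φ cos λ, cos φ sin λ, sin φ).
The central angle between the endpoints is δ = arccos(p₁·p₂) ≈ 0.994 rad (57.0°). The total great-circle distance is δ·R ≈ 0.994 × 3959 ≈ 3935 mi, so the target fraction is f = 1000/3935 ≈ 0.254.
Interpolate at f ≈ 0.254 with slerp weights a = sin((1−f)δ)/sin δ ≈ 0.806, b = sin(fδ)/sin δ ≈ 0.298.
p = a·p₁ + b·p₂ ≈ (0.314, 0.398, 0.862); φ = arcsin(p_z) ≈ 59.56°, λ = atan2(p_y, p_x) ≈ 51.74°.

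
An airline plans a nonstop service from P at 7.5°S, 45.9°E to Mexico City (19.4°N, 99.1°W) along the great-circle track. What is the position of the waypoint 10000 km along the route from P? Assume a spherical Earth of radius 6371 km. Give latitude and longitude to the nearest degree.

≈ 23°N, 41°W

Convert each endpoint to a unit vector on the sphere (x = cos φ cos λ, y = cos φ sin λ, z = sin φ).
The central angle between the endpoints is δ = arccos(p₁·p₂) ≈ 2.514 rad (144.0°). The total great-circle distance is δ·R ≈ 2.514 × 6371 ≈ 16016 km, so the target fraction is f = 10000/16016 ≈ 0.624.
Interpolate at f ≈ 0.624 with slerp weights a = sin((1−f)δ)/sin δ ≈ 1.379, b = sin(fδ)/sin δ ≈ 1.703.
p = a·p₁ + b·p₂ ≈ (0.698, -0.604, 0.386); φ = arcsin(p_z) ≈ 22.68°, λ = atan2(p_y, p_x) ≈ -40.87°.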